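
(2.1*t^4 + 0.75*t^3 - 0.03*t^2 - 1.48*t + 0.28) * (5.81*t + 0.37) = 12.201*t^5 + 5.1345*t^4 + 0.1032*t^3 - 8.6099*t^2 + 1.0792*t + 0.1036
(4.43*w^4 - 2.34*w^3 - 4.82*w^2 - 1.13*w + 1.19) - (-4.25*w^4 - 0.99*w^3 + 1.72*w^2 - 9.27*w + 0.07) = 8.68*w^4 - 1.35*w^3 - 6.54*w^2 + 8.14*w + 1.12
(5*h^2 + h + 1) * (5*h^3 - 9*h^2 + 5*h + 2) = 25*h^5 - 40*h^4 + 21*h^3 + 6*h^2 + 7*h + 2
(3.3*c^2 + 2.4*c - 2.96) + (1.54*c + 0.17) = 3.3*c^2 + 3.94*c - 2.79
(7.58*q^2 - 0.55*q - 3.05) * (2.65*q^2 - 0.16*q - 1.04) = 20.087*q^4 - 2.6703*q^3 - 15.8777*q^2 + 1.06*q + 3.172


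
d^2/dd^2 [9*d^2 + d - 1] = 18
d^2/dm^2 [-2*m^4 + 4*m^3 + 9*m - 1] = 24*m*(1 - m)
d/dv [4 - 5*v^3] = -15*v^2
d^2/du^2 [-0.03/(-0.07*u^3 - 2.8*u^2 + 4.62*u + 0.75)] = (-(0.0126*u + 0.168)*(0.07*u^3 + 2.8*u^2 - 4.62*u - 0.75) + 0.03*(0.21*u^2 + 5.6*u - 4.62)*(0.42*u^2 + 11.2*u - 9.24))/(0.07*u^3 + 2.8*u^2 - 4.62*u - 0.75)^3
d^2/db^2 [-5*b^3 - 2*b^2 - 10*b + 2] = -30*b - 4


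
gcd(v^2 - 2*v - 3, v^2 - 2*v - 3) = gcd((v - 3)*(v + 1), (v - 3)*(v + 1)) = v^2 - 2*v - 3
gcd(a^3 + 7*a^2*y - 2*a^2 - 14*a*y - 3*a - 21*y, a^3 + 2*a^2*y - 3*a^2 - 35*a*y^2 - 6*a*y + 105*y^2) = a^2 + 7*a*y - 3*a - 21*y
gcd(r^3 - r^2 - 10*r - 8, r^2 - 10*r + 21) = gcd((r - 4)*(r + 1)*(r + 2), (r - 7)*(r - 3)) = 1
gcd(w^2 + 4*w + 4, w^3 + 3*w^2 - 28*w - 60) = w + 2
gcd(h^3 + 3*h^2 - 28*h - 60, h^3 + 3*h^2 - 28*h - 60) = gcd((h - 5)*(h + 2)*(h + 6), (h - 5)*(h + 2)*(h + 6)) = h^3 + 3*h^2 - 28*h - 60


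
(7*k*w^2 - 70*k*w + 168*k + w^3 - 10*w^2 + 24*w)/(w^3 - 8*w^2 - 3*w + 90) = (7*k*w - 28*k + w^2 - 4*w)/(w^2 - 2*w - 15)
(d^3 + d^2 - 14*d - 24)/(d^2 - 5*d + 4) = (d^2 + 5*d + 6)/(d - 1)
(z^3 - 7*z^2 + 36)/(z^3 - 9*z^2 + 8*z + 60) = (z - 3)/(z - 5)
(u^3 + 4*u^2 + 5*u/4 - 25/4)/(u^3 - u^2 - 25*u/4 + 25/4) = (2*u + 5)/(2*u - 5)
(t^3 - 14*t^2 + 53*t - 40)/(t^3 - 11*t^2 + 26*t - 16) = (t - 5)/(t - 2)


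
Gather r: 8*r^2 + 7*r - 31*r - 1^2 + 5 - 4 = 8*r^2 - 24*r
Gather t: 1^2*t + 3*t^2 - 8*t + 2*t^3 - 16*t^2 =2*t^3 - 13*t^2 - 7*t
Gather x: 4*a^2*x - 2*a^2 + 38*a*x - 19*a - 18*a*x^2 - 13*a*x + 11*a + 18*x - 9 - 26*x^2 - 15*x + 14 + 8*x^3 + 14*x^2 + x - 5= -2*a^2 - 8*a + 8*x^3 + x^2*(-18*a - 12) + x*(4*a^2 + 25*a + 4)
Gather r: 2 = 2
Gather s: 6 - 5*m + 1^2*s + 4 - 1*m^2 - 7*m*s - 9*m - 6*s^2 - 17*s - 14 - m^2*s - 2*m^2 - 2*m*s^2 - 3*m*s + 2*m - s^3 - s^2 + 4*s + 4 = -3*m^2 - 12*m - s^3 + s^2*(-2*m - 7) + s*(-m^2 - 10*m - 12)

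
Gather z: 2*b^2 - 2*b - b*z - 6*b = 2*b^2 - b*z - 8*b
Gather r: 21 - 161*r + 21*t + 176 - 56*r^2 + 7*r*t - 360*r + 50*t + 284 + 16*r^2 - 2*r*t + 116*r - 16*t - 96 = -40*r^2 + r*(5*t - 405) + 55*t + 385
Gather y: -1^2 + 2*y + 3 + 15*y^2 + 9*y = 15*y^2 + 11*y + 2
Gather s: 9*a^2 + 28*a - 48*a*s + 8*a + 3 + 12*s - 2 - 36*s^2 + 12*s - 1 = 9*a^2 + 36*a - 36*s^2 + s*(24 - 48*a)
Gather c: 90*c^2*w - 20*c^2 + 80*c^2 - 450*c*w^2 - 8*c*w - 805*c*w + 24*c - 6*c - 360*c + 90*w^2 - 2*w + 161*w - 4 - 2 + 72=c^2*(90*w + 60) + c*(-450*w^2 - 813*w - 342) + 90*w^2 + 159*w + 66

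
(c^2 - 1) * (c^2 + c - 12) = c^4 + c^3 - 13*c^2 - c + 12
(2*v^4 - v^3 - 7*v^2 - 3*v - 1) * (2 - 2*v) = -4*v^5 + 6*v^4 + 12*v^3 - 8*v^2 - 4*v - 2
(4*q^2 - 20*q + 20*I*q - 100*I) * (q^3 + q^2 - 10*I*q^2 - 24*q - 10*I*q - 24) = 4*q^5 - 16*q^4 - 20*I*q^4 + 84*q^3 + 80*I*q^3 - 416*q^2 - 380*I*q^2 - 520*q + 1920*I*q + 2400*I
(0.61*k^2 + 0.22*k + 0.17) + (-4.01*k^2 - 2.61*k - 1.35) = -3.4*k^2 - 2.39*k - 1.18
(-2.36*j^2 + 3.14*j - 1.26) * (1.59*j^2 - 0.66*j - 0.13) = -3.7524*j^4 + 6.5502*j^3 - 3.769*j^2 + 0.4234*j + 0.1638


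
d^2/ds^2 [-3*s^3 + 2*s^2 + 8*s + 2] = 4 - 18*s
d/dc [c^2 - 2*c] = 2*c - 2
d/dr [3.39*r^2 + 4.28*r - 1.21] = 6.78*r + 4.28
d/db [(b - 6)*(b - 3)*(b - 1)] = 3*b^2 - 20*b + 27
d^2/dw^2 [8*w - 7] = 0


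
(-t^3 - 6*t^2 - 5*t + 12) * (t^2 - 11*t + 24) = -t^5 + 5*t^4 + 37*t^3 - 77*t^2 - 252*t + 288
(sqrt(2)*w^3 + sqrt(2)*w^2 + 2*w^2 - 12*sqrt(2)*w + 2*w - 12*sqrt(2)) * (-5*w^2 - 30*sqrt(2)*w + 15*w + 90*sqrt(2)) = -5*sqrt(2)*w^5 - 70*w^4 + 10*sqrt(2)*w^4 + 15*sqrt(2)*w^3 + 140*w^3 + 930*w^2 - 1440*w - 2160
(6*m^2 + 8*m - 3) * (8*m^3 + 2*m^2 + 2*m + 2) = 48*m^5 + 76*m^4 + 4*m^3 + 22*m^2 + 10*m - 6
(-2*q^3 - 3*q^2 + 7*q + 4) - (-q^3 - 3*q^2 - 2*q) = -q^3 + 9*q + 4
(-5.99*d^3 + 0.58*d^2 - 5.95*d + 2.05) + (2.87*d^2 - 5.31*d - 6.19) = -5.99*d^3 + 3.45*d^2 - 11.26*d - 4.14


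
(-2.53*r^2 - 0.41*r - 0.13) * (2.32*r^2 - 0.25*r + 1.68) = -5.8696*r^4 - 0.3187*r^3 - 4.4495*r^2 - 0.6563*r - 0.2184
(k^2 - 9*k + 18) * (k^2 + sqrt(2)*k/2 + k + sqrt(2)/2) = k^4 - 8*k^3 + sqrt(2)*k^3/2 - 4*sqrt(2)*k^2 + 9*k^2 + 9*sqrt(2)*k/2 + 18*k + 9*sqrt(2)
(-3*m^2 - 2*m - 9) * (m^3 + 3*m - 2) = -3*m^5 - 2*m^4 - 18*m^3 - 23*m + 18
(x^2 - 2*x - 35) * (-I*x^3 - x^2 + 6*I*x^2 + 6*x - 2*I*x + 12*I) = -I*x^5 - x^4 + 8*I*x^4 + 8*x^3 + 21*I*x^3 + 23*x^2 - 194*I*x^2 - 210*x + 46*I*x - 420*I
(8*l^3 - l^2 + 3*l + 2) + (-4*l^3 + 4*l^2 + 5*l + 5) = 4*l^3 + 3*l^2 + 8*l + 7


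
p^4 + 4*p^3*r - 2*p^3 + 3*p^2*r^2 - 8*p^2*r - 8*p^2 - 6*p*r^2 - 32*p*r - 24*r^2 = (p - 4)*(p + 2)*(p + r)*(p + 3*r)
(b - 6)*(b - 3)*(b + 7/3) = b^3 - 20*b^2/3 - 3*b + 42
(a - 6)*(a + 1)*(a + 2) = a^3 - 3*a^2 - 16*a - 12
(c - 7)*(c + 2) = c^2 - 5*c - 14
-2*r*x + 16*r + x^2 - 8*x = (-2*r + x)*(x - 8)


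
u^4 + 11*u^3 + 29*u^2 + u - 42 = (u - 1)*(u + 2)*(u + 3)*(u + 7)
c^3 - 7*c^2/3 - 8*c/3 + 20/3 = (c - 2)^2*(c + 5/3)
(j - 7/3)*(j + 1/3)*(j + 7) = j^3 + 5*j^2 - 133*j/9 - 49/9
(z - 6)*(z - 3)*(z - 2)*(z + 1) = z^4 - 10*z^3 + 25*z^2 - 36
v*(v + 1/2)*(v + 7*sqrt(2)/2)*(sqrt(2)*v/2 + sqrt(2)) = sqrt(2)*v^4/2 + 5*sqrt(2)*v^3/4 + 7*v^3/2 + sqrt(2)*v^2/2 + 35*v^2/4 + 7*v/2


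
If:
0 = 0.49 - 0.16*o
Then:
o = 3.06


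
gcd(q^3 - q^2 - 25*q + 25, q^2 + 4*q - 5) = q^2 + 4*q - 5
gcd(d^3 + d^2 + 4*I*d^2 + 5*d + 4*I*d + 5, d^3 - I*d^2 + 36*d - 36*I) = d - I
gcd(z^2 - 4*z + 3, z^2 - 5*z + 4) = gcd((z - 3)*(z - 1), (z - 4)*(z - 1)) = z - 1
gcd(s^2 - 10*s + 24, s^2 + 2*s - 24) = s - 4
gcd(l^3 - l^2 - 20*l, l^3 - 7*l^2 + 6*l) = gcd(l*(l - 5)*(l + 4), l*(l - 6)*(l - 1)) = l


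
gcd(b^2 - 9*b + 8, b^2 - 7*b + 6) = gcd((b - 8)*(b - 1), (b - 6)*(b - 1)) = b - 1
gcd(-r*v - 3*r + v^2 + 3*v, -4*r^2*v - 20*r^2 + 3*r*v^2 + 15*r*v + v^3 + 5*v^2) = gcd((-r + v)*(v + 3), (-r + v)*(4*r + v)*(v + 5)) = r - v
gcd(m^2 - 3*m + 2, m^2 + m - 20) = 1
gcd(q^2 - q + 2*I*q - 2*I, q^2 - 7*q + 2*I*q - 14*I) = q + 2*I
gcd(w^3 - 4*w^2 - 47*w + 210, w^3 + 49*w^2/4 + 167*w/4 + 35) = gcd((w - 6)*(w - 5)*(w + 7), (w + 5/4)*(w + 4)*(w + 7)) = w + 7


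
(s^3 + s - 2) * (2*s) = 2*s^4 + 2*s^2 - 4*s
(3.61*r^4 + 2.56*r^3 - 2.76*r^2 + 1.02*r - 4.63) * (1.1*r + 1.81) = 3.971*r^5 + 9.3501*r^4 + 1.5976*r^3 - 3.8736*r^2 - 3.2468*r - 8.3803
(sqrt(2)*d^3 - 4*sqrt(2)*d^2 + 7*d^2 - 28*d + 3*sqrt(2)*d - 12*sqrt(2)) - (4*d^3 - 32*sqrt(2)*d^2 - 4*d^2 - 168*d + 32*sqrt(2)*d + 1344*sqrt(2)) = -4*d^3 + sqrt(2)*d^3 + 11*d^2 + 28*sqrt(2)*d^2 - 29*sqrt(2)*d + 140*d - 1356*sqrt(2)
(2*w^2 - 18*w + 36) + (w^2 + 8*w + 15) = 3*w^2 - 10*w + 51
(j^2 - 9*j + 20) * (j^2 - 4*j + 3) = j^4 - 13*j^3 + 59*j^2 - 107*j + 60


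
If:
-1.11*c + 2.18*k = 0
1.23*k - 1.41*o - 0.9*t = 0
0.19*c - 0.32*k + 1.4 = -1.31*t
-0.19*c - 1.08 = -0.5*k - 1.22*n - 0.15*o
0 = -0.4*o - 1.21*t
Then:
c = 6.46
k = 3.29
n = 0.10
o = 3.64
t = -1.20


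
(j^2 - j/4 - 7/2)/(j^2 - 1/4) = (4*j^2 - j - 14)/(4*j^2 - 1)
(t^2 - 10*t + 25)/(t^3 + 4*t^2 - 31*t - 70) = (t - 5)/(t^2 + 9*t + 14)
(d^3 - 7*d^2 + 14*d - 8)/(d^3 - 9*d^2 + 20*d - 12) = (d - 4)/(d - 6)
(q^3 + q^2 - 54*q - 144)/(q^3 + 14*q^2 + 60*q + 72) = (q^2 - 5*q - 24)/(q^2 + 8*q + 12)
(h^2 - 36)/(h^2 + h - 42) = (h + 6)/(h + 7)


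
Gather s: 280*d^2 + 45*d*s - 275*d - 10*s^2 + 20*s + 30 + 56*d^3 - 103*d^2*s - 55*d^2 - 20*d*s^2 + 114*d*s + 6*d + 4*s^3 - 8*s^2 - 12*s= 56*d^3 + 225*d^2 - 269*d + 4*s^3 + s^2*(-20*d - 18) + s*(-103*d^2 + 159*d + 8) + 30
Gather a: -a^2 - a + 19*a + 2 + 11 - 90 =-a^2 + 18*a - 77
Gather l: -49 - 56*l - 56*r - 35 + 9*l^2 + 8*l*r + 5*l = 9*l^2 + l*(8*r - 51) - 56*r - 84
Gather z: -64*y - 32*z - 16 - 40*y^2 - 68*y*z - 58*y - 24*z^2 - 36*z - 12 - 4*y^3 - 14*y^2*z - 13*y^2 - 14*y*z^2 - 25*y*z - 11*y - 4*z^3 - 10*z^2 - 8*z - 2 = -4*y^3 - 53*y^2 - 133*y - 4*z^3 + z^2*(-14*y - 34) + z*(-14*y^2 - 93*y - 76) - 30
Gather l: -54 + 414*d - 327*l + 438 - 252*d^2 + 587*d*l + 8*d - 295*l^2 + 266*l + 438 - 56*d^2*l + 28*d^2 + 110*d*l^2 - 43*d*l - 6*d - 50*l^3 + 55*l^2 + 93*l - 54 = -224*d^2 + 416*d - 50*l^3 + l^2*(110*d - 240) + l*(-56*d^2 + 544*d + 32) + 768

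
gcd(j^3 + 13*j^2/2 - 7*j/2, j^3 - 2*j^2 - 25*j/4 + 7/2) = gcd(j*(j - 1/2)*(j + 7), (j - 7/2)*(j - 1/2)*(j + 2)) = j - 1/2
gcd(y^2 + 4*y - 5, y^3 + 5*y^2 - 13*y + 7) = y - 1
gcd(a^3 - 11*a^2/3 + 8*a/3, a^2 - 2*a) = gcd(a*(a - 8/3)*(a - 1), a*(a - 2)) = a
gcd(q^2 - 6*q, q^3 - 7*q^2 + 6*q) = q^2 - 6*q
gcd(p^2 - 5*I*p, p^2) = p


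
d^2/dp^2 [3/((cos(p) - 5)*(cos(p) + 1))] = 3*(-4*sin(p)^4 + 38*sin(p)^2 + 5*cos(p) + 3*cos(3*p) + 8)/((cos(p) - 5)^3*(cos(p) + 1)^3)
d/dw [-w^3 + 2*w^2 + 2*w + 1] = -3*w^2 + 4*w + 2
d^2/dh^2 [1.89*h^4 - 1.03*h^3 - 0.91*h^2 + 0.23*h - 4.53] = 22.68*h^2 - 6.18*h - 1.82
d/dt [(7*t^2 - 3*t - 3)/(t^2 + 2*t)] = (17*t^2 + 6*t + 6)/(t^2*(t^2 + 4*t + 4))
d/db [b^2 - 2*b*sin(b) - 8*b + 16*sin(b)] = -2*b*cos(b) + 2*b - 2*sin(b) + 16*cos(b) - 8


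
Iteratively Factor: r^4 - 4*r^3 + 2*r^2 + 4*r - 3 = (r - 3)*(r^3 - r^2 - r + 1) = (r - 3)*(r - 1)*(r^2 - 1) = (r - 3)*(r - 1)^2*(r + 1)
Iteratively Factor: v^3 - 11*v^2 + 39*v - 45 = (v - 3)*(v^2 - 8*v + 15) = (v - 3)^2*(v - 5)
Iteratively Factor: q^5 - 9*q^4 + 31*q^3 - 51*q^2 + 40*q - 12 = (q - 1)*(q^4 - 8*q^3 + 23*q^2 - 28*q + 12) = (q - 2)*(q - 1)*(q^3 - 6*q^2 + 11*q - 6) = (q - 2)*(q - 1)^2*(q^2 - 5*q + 6) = (q - 3)*(q - 2)*(q - 1)^2*(q - 2)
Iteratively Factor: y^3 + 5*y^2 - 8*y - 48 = (y + 4)*(y^2 + y - 12) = (y - 3)*(y + 4)*(y + 4)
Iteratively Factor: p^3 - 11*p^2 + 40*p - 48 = (p - 4)*(p^2 - 7*p + 12) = (p - 4)*(p - 3)*(p - 4)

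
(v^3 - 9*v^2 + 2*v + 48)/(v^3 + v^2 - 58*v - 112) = (v - 3)/(v + 7)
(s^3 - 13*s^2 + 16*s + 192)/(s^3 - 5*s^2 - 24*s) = (s - 8)/s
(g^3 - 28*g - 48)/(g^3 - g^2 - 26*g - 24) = (g + 2)/(g + 1)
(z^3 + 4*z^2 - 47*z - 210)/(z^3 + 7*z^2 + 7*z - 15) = (z^2 - z - 42)/(z^2 + 2*z - 3)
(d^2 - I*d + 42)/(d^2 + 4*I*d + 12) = (d - 7*I)/(d - 2*I)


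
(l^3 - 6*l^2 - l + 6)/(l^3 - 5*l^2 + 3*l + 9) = (l^2 - 7*l + 6)/(l^2 - 6*l + 9)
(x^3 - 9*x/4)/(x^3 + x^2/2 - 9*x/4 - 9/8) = 2*x/(2*x + 1)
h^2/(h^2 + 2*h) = h/(h + 2)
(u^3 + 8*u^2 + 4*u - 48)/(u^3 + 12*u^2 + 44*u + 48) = (u - 2)/(u + 2)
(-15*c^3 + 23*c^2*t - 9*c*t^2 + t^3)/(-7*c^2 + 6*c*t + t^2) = (15*c^2 - 8*c*t + t^2)/(7*c + t)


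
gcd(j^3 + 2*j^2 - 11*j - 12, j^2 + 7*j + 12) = j + 4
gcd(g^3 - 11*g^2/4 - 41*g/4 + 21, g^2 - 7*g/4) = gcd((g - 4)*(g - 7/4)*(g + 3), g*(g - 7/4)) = g - 7/4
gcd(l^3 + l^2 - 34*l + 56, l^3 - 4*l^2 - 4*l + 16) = l^2 - 6*l + 8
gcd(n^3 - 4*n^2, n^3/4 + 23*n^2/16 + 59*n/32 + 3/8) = 1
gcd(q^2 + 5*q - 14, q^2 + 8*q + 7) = q + 7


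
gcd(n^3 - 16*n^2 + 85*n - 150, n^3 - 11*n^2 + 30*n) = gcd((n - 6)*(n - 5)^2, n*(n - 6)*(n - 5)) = n^2 - 11*n + 30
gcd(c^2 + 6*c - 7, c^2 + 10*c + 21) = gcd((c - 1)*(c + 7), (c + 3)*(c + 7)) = c + 7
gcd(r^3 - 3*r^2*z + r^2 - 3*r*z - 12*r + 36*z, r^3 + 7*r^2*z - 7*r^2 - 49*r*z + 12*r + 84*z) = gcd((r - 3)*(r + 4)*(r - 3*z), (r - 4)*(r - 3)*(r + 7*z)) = r - 3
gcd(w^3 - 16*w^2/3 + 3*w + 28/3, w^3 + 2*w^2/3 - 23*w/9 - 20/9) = w + 1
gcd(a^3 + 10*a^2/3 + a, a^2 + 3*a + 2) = 1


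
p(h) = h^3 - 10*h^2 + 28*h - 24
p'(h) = 3*h^2 - 20*h + 28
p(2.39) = -0.55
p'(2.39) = -2.66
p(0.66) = -9.59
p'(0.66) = 16.11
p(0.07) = -22.09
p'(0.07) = 26.61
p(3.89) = -7.54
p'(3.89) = -4.40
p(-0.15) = -28.43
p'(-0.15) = 31.07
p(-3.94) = -350.72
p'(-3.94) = 153.37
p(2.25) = -0.23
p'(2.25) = -1.81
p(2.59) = -1.19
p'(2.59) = -3.68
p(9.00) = 147.00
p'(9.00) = 91.00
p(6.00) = 0.00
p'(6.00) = 16.00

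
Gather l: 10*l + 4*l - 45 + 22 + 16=14*l - 7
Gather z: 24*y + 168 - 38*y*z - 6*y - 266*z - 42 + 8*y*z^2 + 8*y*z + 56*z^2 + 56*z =18*y + z^2*(8*y + 56) + z*(-30*y - 210) + 126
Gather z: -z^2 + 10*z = -z^2 + 10*z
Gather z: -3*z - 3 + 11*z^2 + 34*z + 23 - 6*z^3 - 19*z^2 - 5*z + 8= -6*z^3 - 8*z^2 + 26*z + 28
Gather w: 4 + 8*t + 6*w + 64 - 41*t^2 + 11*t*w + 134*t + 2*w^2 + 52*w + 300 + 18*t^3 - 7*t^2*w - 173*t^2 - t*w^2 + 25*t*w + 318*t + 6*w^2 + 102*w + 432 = 18*t^3 - 214*t^2 + 460*t + w^2*(8 - t) + w*(-7*t^2 + 36*t + 160) + 800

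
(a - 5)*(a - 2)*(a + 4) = a^3 - 3*a^2 - 18*a + 40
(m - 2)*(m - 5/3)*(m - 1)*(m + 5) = m^4 + m^3/3 - 49*m^2/3 + 95*m/3 - 50/3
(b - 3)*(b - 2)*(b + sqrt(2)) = b^3 - 5*b^2 + sqrt(2)*b^2 - 5*sqrt(2)*b + 6*b + 6*sqrt(2)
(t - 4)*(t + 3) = t^2 - t - 12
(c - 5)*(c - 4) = c^2 - 9*c + 20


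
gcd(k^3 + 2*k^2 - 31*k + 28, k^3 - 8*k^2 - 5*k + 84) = k - 4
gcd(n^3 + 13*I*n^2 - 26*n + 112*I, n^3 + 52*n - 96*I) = n^2 + 6*I*n + 16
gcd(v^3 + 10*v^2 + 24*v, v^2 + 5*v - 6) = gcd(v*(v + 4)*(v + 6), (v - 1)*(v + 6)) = v + 6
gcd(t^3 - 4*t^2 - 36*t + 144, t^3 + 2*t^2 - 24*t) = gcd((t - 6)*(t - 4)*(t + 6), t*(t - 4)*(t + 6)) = t^2 + 2*t - 24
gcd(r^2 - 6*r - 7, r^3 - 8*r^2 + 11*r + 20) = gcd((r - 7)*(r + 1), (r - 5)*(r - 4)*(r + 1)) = r + 1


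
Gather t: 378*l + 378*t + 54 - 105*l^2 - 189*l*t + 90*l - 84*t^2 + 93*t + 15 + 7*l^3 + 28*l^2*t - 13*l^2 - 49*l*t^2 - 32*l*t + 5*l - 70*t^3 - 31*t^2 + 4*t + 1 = 7*l^3 - 118*l^2 + 473*l - 70*t^3 + t^2*(-49*l - 115) + t*(28*l^2 - 221*l + 475) + 70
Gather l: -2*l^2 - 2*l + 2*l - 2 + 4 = 2 - 2*l^2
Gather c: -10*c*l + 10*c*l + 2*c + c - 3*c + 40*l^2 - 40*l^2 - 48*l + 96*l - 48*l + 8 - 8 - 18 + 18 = 0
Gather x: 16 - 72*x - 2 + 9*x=14 - 63*x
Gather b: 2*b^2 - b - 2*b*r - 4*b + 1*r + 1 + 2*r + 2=2*b^2 + b*(-2*r - 5) + 3*r + 3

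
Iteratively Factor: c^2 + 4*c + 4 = (c + 2)*(c + 2)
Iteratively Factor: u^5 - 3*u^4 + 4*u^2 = (u)*(u^4 - 3*u^3 + 4*u) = u*(u - 2)*(u^3 - u^2 - 2*u) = u^2*(u - 2)*(u^2 - u - 2) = u^2*(u - 2)*(u + 1)*(u - 2)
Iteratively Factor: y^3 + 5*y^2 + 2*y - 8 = (y - 1)*(y^2 + 6*y + 8) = (y - 1)*(y + 2)*(y + 4)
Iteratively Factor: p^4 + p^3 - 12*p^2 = (p + 4)*(p^3 - 3*p^2) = p*(p + 4)*(p^2 - 3*p) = p^2*(p + 4)*(p - 3)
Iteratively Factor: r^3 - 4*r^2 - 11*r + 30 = (r - 5)*(r^2 + r - 6) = (r - 5)*(r - 2)*(r + 3)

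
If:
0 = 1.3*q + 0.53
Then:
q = -0.41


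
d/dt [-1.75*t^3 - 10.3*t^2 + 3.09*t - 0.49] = -5.25*t^2 - 20.6*t + 3.09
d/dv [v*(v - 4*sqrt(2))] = 2*v - 4*sqrt(2)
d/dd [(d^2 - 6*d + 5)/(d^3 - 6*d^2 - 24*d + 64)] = (-d^4 + 12*d^3 - 75*d^2 + 188*d - 264)/(d^6 - 12*d^5 - 12*d^4 + 416*d^3 - 192*d^2 - 3072*d + 4096)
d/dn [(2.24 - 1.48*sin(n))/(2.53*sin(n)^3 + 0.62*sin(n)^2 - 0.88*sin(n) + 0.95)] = (7.4888*sin(n)^3 - 16.084*sin(n)^2 - 2.7776*sin(n) + 0.5652)*cos(n)/(6.4009*sin(n)^6 + 3.1372*sin(n)^5 - 4.0684*sin(n)^4 + 3.7158*sin(n)^3 + 1.9524*sin(n)^2 - 1.672*sin(n) + 0.9025)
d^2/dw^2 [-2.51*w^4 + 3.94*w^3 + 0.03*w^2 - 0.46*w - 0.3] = -30.12*w^2 + 23.64*w + 0.06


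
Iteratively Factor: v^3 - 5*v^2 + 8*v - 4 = (v - 1)*(v^2 - 4*v + 4) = (v - 2)*(v - 1)*(v - 2)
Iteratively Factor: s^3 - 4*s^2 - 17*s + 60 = (s + 4)*(s^2 - 8*s + 15) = (s - 5)*(s + 4)*(s - 3)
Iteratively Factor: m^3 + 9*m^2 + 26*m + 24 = (m + 3)*(m^2 + 6*m + 8) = (m + 3)*(m + 4)*(m + 2)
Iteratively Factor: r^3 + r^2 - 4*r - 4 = (r + 2)*(r^2 - r - 2) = (r - 2)*(r + 2)*(r + 1)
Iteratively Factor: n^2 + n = (n)*(n + 1)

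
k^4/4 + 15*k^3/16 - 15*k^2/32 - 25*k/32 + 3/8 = (k/4 + 1)*(k - 3/4)*(k - 1/2)*(k + 1)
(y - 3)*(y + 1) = y^2 - 2*y - 3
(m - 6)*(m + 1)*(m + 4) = m^3 - m^2 - 26*m - 24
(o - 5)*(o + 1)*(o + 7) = o^3 + 3*o^2 - 33*o - 35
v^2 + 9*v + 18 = (v + 3)*(v + 6)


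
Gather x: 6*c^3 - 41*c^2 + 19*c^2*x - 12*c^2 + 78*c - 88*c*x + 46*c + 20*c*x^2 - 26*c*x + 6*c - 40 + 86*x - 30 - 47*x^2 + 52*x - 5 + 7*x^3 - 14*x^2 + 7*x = 6*c^3 - 53*c^2 + 130*c + 7*x^3 + x^2*(20*c - 61) + x*(19*c^2 - 114*c + 145) - 75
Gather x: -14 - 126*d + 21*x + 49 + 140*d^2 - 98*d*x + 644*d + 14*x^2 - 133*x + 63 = 140*d^2 + 518*d + 14*x^2 + x*(-98*d - 112) + 98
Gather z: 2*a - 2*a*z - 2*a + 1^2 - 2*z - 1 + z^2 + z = z^2 + z*(-2*a - 1)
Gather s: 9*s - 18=9*s - 18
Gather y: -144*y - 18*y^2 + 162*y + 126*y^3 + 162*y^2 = 126*y^3 + 144*y^2 + 18*y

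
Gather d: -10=-10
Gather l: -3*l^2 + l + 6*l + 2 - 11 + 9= -3*l^2 + 7*l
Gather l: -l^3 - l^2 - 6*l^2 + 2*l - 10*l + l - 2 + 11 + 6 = -l^3 - 7*l^2 - 7*l + 15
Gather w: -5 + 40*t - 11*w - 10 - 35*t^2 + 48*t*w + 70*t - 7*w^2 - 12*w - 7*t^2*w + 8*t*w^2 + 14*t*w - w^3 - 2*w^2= -35*t^2 + 110*t - w^3 + w^2*(8*t - 9) + w*(-7*t^2 + 62*t - 23) - 15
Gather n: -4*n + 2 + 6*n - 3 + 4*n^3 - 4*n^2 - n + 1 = 4*n^3 - 4*n^2 + n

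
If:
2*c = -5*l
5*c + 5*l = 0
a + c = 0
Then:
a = 0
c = 0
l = 0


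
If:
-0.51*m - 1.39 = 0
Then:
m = -2.73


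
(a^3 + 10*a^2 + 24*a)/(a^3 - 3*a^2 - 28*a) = (a + 6)/(a - 7)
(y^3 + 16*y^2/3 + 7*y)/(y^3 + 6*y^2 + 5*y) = (y^2 + 16*y/3 + 7)/(y^2 + 6*y + 5)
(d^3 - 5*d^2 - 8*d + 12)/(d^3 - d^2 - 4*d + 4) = (d - 6)/(d - 2)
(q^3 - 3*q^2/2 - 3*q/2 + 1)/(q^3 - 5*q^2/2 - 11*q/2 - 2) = (2*q^2 - 5*q + 2)/(2*q^2 - 7*q - 4)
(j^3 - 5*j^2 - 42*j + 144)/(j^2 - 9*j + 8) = (j^2 + 3*j - 18)/(j - 1)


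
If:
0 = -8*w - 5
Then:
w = -5/8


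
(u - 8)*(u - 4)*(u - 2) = u^3 - 14*u^2 + 56*u - 64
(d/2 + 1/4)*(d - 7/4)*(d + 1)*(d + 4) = d^4/2 + 15*d^3/8 - 25*d^2/16 - 75*d/16 - 7/4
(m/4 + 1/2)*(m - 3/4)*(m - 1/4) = m^3/4 + m^2/4 - 29*m/64 + 3/32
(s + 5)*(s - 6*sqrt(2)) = s^2 - 6*sqrt(2)*s + 5*s - 30*sqrt(2)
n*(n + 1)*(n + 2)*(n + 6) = n^4 + 9*n^3 + 20*n^2 + 12*n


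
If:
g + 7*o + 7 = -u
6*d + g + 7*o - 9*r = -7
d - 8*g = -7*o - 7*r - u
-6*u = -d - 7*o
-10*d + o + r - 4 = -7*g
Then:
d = -469/248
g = -18669/9920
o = -2917/4960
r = -11403/9920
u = -9933/9920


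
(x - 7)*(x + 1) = x^2 - 6*x - 7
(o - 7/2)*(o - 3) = o^2 - 13*o/2 + 21/2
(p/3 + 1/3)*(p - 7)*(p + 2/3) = p^3/3 - 16*p^2/9 - 11*p/3 - 14/9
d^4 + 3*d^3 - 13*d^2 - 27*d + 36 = (d - 3)*(d - 1)*(d + 3)*(d + 4)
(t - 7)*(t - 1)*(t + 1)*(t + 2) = t^4 - 5*t^3 - 15*t^2 + 5*t + 14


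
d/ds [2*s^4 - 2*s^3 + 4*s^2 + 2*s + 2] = 8*s^3 - 6*s^2 + 8*s + 2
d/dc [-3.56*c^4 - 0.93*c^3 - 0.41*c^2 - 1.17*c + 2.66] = -14.24*c^3 - 2.79*c^2 - 0.82*c - 1.17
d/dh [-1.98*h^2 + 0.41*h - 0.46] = 0.41 - 3.96*h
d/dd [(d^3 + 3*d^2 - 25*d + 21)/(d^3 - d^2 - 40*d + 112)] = 2*(5 - 2*d)/(d^3 - 12*d^2 + 48*d - 64)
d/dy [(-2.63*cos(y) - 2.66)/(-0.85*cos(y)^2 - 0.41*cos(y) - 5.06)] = (2.2355*cos(y)^2 + 4.522*cos(y) - 12.2172)*sin(y)/(0.7225*cos(y)^4 + 0.697*cos(y)^3 + 8.7701*cos(y)^2 + 4.1492*cos(y) + 25.6036)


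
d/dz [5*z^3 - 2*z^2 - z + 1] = 15*z^2 - 4*z - 1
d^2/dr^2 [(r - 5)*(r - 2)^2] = 6*r - 18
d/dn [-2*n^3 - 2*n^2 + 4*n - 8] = -6*n^2 - 4*n + 4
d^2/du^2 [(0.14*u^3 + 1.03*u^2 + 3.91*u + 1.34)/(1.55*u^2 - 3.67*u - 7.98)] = (-8.88178419700125e-16*u^5 - 1.77635683940025e-15*u^4 + 37.740472*u^3 + 120.357264*u^2 + 297.932736*u - 28.594016)/(3.723875*u^6 - 26.451525*u^5 + 5.114535*u^4 + 222.934517*u^3 - 26.331606*u^2 - 701.121204*u - 508.169592)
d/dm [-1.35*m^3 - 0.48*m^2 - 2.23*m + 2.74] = -4.05*m^2 - 0.96*m - 2.23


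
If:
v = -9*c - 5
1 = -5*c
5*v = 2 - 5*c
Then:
No Solution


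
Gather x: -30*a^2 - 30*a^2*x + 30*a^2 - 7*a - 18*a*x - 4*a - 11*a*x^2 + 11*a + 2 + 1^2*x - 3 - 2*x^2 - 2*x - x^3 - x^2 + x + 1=-x^3 + x^2*(-11*a - 3) + x*(-30*a^2 - 18*a)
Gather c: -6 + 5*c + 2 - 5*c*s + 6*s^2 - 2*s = c*(5 - 5*s) + 6*s^2 - 2*s - 4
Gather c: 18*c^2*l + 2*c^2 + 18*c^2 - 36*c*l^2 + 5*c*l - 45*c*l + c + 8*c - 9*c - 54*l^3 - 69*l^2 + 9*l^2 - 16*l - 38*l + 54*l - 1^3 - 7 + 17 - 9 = c^2*(18*l + 20) + c*(-36*l^2 - 40*l) - 54*l^3 - 60*l^2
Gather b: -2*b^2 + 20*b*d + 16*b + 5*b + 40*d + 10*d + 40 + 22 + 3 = -2*b^2 + b*(20*d + 21) + 50*d + 65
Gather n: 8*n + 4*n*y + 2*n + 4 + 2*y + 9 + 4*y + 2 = n*(4*y + 10) + 6*y + 15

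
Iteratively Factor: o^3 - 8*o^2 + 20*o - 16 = (o - 4)*(o^2 - 4*o + 4) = (o - 4)*(o - 2)*(o - 2)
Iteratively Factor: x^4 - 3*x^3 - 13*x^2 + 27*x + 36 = (x - 4)*(x^3 + x^2 - 9*x - 9) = (x - 4)*(x - 3)*(x^2 + 4*x + 3) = (x - 4)*(x - 3)*(x + 1)*(x + 3)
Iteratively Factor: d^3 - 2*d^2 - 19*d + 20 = (d - 1)*(d^2 - d - 20) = (d - 1)*(d + 4)*(d - 5)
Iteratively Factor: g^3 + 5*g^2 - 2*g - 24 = (g - 2)*(g^2 + 7*g + 12) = (g - 2)*(g + 4)*(g + 3)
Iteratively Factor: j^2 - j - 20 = (j + 4)*(j - 5)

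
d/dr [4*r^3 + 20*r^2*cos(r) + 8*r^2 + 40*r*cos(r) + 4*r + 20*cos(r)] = -20*r^2*sin(r) + 12*r^2 - 40*r*sin(r) + 40*r*cos(r) + 16*r - 20*sin(r) + 40*cos(r) + 4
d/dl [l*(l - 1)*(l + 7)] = 3*l^2 + 12*l - 7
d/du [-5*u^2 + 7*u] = 7 - 10*u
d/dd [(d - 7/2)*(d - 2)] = 2*d - 11/2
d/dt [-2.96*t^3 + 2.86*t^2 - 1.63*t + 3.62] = -8.88*t^2 + 5.72*t - 1.63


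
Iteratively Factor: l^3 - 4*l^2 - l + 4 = (l + 1)*(l^2 - 5*l + 4) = (l - 4)*(l + 1)*(l - 1)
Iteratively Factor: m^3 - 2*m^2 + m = (m - 1)*(m^2 - m) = m*(m - 1)*(m - 1)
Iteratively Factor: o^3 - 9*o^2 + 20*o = (o - 4)*(o^2 - 5*o) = (o - 5)*(o - 4)*(o)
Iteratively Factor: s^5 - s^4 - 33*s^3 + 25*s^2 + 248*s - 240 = (s - 3)*(s^4 + 2*s^3 - 27*s^2 - 56*s + 80) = (s - 3)*(s + 4)*(s^3 - 2*s^2 - 19*s + 20) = (s - 5)*(s - 3)*(s + 4)*(s^2 + 3*s - 4) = (s - 5)*(s - 3)*(s + 4)^2*(s - 1)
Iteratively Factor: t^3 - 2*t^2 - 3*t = (t)*(t^2 - 2*t - 3) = t*(t + 1)*(t - 3)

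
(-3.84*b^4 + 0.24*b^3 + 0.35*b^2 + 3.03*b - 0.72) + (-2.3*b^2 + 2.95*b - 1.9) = -3.84*b^4 + 0.24*b^3 - 1.95*b^2 + 5.98*b - 2.62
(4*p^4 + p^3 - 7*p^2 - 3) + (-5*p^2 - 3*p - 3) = 4*p^4 + p^3 - 12*p^2 - 3*p - 6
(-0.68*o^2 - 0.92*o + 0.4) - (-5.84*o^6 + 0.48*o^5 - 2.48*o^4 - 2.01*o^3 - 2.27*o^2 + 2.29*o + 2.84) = 5.84*o^6 - 0.48*o^5 + 2.48*o^4 + 2.01*o^3 + 1.59*o^2 - 3.21*o - 2.44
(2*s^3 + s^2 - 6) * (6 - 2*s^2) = -4*s^5 - 2*s^4 + 12*s^3 + 18*s^2 - 36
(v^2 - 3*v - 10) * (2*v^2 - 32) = 2*v^4 - 6*v^3 - 52*v^2 + 96*v + 320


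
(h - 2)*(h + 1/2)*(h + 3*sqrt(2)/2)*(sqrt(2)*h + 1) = sqrt(2)*h^4 - 3*sqrt(2)*h^3/2 + 4*h^3 - 6*h^2 + sqrt(2)*h^2/2 - 4*h - 9*sqrt(2)*h/4 - 3*sqrt(2)/2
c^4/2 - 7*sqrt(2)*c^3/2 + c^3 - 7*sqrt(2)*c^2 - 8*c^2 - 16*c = c*(c/2 + sqrt(2)/2)*(c + 2)*(c - 8*sqrt(2))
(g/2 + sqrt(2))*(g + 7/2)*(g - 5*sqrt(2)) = g^3/2 - 3*sqrt(2)*g^2/2 + 7*g^2/4 - 10*g - 21*sqrt(2)*g/4 - 35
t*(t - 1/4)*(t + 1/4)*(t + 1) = t^4 + t^3 - t^2/16 - t/16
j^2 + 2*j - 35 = (j - 5)*(j + 7)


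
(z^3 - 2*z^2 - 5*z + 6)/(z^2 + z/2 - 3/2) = 2*(z^2 - z - 6)/(2*z + 3)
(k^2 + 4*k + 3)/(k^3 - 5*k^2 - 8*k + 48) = (k + 1)/(k^2 - 8*k + 16)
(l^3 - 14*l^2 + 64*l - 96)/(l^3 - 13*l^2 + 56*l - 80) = (l - 6)/(l - 5)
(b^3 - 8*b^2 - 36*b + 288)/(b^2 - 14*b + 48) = b + 6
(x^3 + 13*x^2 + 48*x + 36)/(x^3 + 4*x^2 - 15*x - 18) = (x + 6)/(x - 3)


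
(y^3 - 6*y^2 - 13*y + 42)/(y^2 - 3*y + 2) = (y^2 - 4*y - 21)/(y - 1)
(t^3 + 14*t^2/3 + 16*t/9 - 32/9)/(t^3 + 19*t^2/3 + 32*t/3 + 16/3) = (t - 2/3)/(t + 1)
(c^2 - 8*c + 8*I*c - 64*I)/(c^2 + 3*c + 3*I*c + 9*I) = (c^2 + 8*c*(-1 + I) - 64*I)/(c^2 + 3*c*(1 + I) + 9*I)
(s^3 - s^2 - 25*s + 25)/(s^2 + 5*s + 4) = (s^3 - s^2 - 25*s + 25)/(s^2 + 5*s + 4)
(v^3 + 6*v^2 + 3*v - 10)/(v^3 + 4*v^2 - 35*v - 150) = (v^2 + v - 2)/(v^2 - v - 30)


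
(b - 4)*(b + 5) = b^2 + b - 20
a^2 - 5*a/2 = a*(a - 5/2)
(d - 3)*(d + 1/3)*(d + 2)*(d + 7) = d^4 + 19*d^3/3 - 11*d^2 - 139*d/3 - 14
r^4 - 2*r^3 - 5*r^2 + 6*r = r*(r - 3)*(r - 1)*(r + 2)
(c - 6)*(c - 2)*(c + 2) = c^3 - 6*c^2 - 4*c + 24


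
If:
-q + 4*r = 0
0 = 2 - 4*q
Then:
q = 1/2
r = 1/8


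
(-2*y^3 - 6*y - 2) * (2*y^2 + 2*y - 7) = -4*y^5 - 4*y^4 + 2*y^3 - 16*y^2 + 38*y + 14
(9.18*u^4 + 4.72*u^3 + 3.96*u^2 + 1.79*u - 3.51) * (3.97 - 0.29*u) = -2.6622*u^5 + 35.0758*u^4 + 17.59*u^3 + 15.2021*u^2 + 8.1242*u - 13.9347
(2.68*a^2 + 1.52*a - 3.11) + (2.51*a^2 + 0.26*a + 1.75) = 5.19*a^2 + 1.78*a - 1.36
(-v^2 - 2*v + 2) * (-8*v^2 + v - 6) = 8*v^4 + 15*v^3 - 12*v^2 + 14*v - 12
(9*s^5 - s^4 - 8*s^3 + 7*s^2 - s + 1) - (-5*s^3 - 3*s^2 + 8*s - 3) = 9*s^5 - s^4 - 3*s^3 + 10*s^2 - 9*s + 4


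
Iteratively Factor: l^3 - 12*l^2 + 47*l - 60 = (l - 4)*(l^2 - 8*l + 15) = (l - 5)*(l - 4)*(l - 3)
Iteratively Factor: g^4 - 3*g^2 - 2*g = (g - 2)*(g^3 + 2*g^2 + g) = g*(g - 2)*(g^2 + 2*g + 1) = g*(g - 2)*(g + 1)*(g + 1)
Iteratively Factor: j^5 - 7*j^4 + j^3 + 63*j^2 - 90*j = (j + 3)*(j^4 - 10*j^3 + 31*j^2 - 30*j) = (j - 3)*(j + 3)*(j^3 - 7*j^2 + 10*j) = (j - 5)*(j - 3)*(j + 3)*(j^2 - 2*j) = (j - 5)*(j - 3)*(j - 2)*(j + 3)*(j)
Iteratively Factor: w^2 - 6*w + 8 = (w - 4)*(w - 2)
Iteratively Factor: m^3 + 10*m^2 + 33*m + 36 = (m + 4)*(m^2 + 6*m + 9) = (m + 3)*(m + 4)*(m + 3)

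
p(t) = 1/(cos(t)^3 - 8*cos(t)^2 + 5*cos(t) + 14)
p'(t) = (3*sin(t)*cos(t)^2 - 16*sin(t)*cos(t) + 5*sin(t))/(cos(t)^3 - 8*cos(t)^2 + 5*cos(t) + 14)^2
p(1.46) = 0.07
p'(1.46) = 0.02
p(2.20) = 0.12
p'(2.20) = 0.19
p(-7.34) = 0.07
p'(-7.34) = 0.01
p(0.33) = 0.08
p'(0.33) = -0.02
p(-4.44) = 0.08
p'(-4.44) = 0.06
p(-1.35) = 0.07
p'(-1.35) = -0.01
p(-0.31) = 0.08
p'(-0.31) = 0.01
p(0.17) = 0.08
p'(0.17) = -0.01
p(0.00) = 0.08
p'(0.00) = 0.00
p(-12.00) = 0.08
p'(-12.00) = -0.02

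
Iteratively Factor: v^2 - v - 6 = (v + 2)*(v - 3)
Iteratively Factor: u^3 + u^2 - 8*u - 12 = (u + 2)*(u^2 - u - 6) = (u + 2)^2*(u - 3)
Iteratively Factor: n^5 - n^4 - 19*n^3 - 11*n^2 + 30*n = (n - 1)*(n^4 - 19*n^2 - 30*n) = (n - 5)*(n - 1)*(n^3 + 5*n^2 + 6*n) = n*(n - 5)*(n - 1)*(n^2 + 5*n + 6) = n*(n - 5)*(n - 1)*(n + 2)*(n + 3)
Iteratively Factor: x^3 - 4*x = (x)*(x^2 - 4) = x*(x + 2)*(x - 2)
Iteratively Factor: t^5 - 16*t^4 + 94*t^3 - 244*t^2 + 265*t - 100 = (t - 5)*(t^4 - 11*t^3 + 39*t^2 - 49*t + 20) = (t - 5)*(t - 1)*(t^3 - 10*t^2 + 29*t - 20) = (t - 5)*(t - 1)^2*(t^2 - 9*t + 20) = (t - 5)^2*(t - 1)^2*(t - 4)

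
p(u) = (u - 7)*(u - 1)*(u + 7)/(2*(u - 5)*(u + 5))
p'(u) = (u - 7)*(u - 1)/(2*(u - 5)*(u + 5)) - (u - 7)*(u - 1)*(u + 7)/(2*(u - 5)*(u + 5)^2) + (u - 7)*(u + 7)/(2*(u - 5)*(u + 5)) - (u - 7)*(u - 1)*(u + 7)/(2*(u - 5)^2*(u + 5)) + (u - 1)*(u + 7)/(2*(u - 5)*(u + 5))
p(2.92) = 2.36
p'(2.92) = 1.72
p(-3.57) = -6.76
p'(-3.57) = 4.09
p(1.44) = 0.45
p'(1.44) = 1.05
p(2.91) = 2.34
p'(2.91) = 1.71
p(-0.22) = -1.20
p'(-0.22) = 0.99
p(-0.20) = -1.18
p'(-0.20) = 0.99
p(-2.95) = -4.88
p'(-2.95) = 2.29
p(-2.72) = -4.40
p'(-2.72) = 1.97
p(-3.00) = -5.00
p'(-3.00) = 2.38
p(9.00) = 2.29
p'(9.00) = 0.84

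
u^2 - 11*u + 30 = (u - 6)*(u - 5)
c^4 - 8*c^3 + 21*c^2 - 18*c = c*(c - 3)^2*(c - 2)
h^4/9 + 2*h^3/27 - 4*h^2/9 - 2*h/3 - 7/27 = (h/3 + 1/3)^2*(h - 7/3)*(h + 1)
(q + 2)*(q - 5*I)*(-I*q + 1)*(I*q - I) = q^4 + q^3 - 4*I*q^3 + 3*q^2 - 4*I*q^2 + 5*q + 8*I*q - 10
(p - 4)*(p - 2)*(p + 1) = p^3 - 5*p^2 + 2*p + 8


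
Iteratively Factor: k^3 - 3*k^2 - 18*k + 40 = (k + 4)*(k^2 - 7*k + 10) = (k - 5)*(k + 4)*(k - 2)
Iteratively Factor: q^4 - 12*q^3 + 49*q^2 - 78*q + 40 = (q - 5)*(q^3 - 7*q^2 + 14*q - 8) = (q - 5)*(q - 2)*(q^2 - 5*q + 4) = (q - 5)*(q - 2)*(q - 1)*(q - 4)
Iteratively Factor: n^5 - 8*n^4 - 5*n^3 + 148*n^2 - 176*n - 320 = (n - 5)*(n^4 - 3*n^3 - 20*n^2 + 48*n + 64) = (n - 5)*(n - 4)*(n^3 + n^2 - 16*n - 16) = (n - 5)*(n - 4)^2*(n^2 + 5*n + 4) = (n - 5)*(n - 4)^2*(n + 1)*(n + 4)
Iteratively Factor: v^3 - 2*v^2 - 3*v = (v + 1)*(v^2 - 3*v) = v*(v + 1)*(v - 3)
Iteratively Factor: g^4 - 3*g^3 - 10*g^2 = (g - 5)*(g^3 + 2*g^2) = g*(g - 5)*(g^2 + 2*g) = g^2*(g - 5)*(g + 2)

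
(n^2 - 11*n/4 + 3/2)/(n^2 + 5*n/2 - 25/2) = (4*n^2 - 11*n + 6)/(2*(2*n^2 + 5*n - 25))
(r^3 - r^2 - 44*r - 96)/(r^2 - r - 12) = (r^2 - 4*r - 32)/(r - 4)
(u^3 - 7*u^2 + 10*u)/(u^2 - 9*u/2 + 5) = 2*u*(u - 5)/(2*u - 5)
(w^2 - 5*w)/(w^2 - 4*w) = (w - 5)/(w - 4)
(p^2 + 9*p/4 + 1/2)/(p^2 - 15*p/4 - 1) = (p + 2)/(p - 4)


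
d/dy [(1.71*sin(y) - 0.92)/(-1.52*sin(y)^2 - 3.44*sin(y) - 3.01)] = (2.5992*sin(y)^2 - 2.7968*sin(y) - 8.3119)*cos(y)/(2.3104*sin(y)^4 + 10.4576*sin(y)^3 + 20.984*sin(y)^2 + 20.7088*sin(y) + 9.0601)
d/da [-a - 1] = -1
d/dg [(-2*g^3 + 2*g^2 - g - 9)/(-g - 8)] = (4*g^3 + 46*g^2 - 32*g - 1)/(g^2 + 16*g + 64)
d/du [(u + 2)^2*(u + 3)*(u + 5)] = 4*u^3 + 36*u^2 + 102*u + 92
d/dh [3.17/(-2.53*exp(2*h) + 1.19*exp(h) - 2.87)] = (16.0402*exp(h) - 3.7723)*exp(h)/(2.53*exp(2*h) - 1.19*exp(h) + 2.87)^2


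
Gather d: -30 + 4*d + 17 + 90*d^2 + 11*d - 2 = 90*d^2 + 15*d - 15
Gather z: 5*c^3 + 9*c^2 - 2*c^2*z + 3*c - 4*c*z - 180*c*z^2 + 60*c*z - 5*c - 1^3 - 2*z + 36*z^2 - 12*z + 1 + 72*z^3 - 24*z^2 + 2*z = 5*c^3 + 9*c^2 - 2*c + 72*z^3 + z^2*(12 - 180*c) + z*(-2*c^2 + 56*c - 12)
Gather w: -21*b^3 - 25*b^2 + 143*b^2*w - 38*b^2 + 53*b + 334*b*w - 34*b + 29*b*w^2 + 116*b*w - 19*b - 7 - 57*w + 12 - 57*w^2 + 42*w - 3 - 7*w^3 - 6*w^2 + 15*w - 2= -21*b^3 - 63*b^2 - 7*w^3 + w^2*(29*b - 63) + w*(143*b^2 + 450*b)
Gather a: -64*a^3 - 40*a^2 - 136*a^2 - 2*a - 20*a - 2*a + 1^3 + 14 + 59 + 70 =-64*a^3 - 176*a^2 - 24*a + 144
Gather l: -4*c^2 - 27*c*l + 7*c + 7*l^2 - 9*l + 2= -4*c^2 + 7*c + 7*l^2 + l*(-27*c - 9) + 2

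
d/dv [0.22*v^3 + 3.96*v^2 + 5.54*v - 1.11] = 0.66*v^2 + 7.92*v + 5.54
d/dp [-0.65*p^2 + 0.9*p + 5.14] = 0.9 - 1.3*p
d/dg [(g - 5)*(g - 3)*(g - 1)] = 3*g^2 - 18*g + 23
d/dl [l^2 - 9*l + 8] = 2*l - 9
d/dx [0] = 0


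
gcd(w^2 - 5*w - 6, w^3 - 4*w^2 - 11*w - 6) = w^2 - 5*w - 6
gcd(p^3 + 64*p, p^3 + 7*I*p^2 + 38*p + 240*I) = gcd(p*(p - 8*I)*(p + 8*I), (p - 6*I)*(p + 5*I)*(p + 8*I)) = p + 8*I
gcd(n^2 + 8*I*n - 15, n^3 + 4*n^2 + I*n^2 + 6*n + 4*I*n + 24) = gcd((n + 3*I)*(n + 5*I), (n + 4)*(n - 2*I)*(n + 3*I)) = n + 3*I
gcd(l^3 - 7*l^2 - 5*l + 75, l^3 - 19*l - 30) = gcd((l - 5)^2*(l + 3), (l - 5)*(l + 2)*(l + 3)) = l^2 - 2*l - 15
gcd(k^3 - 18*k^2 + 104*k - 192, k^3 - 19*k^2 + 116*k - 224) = k^2 - 12*k + 32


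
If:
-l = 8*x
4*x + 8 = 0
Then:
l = 16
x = -2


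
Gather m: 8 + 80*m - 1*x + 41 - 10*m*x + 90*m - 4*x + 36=m*(170 - 10*x) - 5*x + 85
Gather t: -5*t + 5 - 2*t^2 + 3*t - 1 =-2*t^2 - 2*t + 4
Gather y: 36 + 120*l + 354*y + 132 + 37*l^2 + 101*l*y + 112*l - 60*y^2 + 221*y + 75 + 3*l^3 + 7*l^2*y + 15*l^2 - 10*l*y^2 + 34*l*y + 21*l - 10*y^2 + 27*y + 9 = 3*l^3 + 52*l^2 + 253*l + y^2*(-10*l - 70) + y*(7*l^2 + 135*l + 602) + 252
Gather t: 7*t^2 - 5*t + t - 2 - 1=7*t^2 - 4*t - 3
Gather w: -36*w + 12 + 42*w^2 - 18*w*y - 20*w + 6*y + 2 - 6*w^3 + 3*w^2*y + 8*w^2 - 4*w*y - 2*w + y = -6*w^3 + w^2*(3*y + 50) + w*(-22*y - 58) + 7*y + 14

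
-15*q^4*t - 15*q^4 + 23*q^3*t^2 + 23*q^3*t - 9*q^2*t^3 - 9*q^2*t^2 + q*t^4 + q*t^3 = (-5*q + t)*(-3*q + t)*(-q + t)*(q*t + q)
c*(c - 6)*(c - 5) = c^3 - 11*c^2 + 30*c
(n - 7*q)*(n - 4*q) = n^2 - 11*n*q + 28*q^2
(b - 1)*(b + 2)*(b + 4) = b^3 + 5*b^2 + 2*b - 8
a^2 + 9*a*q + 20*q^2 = (a + 4*q)*(a + 5*q)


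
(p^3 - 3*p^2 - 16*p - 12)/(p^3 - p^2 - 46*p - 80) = (p^2 - 5*p - 6)/(p^2 - 3*p - 40)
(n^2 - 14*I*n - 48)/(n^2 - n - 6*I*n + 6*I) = (n - 8*I)/(n - 1)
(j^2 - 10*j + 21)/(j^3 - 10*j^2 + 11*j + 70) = (j - 3)/(j^2 - 3*j - 10)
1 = 1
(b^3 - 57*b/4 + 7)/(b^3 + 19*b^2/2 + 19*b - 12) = (b - 7/2)/(b + 6)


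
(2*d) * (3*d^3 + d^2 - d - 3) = 6*d^4 + 2*d^3 - 2*d^2 - 6*d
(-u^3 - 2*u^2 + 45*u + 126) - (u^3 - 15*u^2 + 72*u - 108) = -2*u^3 + 13*u^2 - 27*u + 234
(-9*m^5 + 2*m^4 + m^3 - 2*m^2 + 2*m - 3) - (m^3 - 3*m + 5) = -9*m^5 + 2*m^4 - 2*m^2 + 5*m - 8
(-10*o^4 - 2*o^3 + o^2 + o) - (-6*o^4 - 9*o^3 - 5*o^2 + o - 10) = -4*o^4 + 7*o^3 + 6*o^2 + 10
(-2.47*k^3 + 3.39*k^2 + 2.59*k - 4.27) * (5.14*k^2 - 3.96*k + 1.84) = -12.6958*k^5 + 27.2058*k^4 - 4.6566*k^3 - 25.9666*k^2 + 21.6748*k - 7.8568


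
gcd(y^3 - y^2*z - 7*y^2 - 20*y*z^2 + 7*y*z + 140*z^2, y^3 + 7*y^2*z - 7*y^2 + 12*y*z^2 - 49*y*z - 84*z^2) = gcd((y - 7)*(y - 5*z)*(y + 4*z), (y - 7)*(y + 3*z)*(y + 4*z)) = y^2 + 4*y*z - 7*y - 28*z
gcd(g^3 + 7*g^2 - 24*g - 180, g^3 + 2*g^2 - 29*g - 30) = g^2 + g - 30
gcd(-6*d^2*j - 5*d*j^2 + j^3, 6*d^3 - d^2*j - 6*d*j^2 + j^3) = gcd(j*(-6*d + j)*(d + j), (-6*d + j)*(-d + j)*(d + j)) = 6*d^2 + 5*d*j - j^2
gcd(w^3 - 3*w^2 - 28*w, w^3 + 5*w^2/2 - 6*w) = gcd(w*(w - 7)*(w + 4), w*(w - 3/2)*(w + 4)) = w^2 + 4*w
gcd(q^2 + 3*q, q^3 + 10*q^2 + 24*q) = q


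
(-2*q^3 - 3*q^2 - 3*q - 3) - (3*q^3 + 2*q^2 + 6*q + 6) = -5*q^3 - 5*q^2 - 9*q - 9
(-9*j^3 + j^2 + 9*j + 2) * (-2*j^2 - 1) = 18*j^5 - 2*j^4 - 9*j^3 - 5*j^2 - 9*j - 2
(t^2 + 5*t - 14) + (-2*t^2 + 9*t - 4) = -t^2 + 14*t - 18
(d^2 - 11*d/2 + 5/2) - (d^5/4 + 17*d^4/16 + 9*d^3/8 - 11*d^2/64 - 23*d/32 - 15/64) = -d^5/4 - 17*d^4/16 - 9*d^3/8 + 75*d^2/64 - 153*d/32 + 175/64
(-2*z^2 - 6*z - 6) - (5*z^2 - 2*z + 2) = -7*z^2 - 4*z - 8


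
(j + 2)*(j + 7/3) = j^2 + 13*j/3 + 14/3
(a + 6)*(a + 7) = a^2 + 13*a + 42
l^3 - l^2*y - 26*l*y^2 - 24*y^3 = (l - 6*y)*(l + y)*(l + 4*y)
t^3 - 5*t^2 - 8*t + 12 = (t - 6)*(t - 1)*(t + 2)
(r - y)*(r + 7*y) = r^2 + 6*r*y - 7*y^2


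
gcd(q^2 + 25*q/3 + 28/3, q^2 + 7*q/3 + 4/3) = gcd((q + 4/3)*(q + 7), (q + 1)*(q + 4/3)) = q + 4/3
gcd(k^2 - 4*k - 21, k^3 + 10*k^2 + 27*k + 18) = k + 3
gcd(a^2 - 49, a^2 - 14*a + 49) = a - 7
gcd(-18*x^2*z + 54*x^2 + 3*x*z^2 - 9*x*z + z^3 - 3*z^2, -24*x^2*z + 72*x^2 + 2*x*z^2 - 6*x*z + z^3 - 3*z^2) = 6*x*z - 18*x + z^2 - 3*z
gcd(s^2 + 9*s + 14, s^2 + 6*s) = 1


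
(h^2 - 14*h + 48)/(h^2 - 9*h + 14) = (h^2 - 14*h + 48)/(h^2 - 9*h + 14)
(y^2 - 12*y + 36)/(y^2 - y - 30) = (y - 6)/(y + 5)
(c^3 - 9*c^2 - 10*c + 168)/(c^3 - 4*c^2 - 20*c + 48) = (c - 7)/(c - 2)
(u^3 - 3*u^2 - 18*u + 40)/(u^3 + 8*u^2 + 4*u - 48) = (u - 5)/(u + 6)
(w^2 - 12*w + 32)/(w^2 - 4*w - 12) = (-w^2 + 12*w - 32)/(-w^2 + 4*w + 12)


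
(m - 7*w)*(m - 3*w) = m^2 - 10*m*w + 21*w^2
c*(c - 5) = c^2 - 5*c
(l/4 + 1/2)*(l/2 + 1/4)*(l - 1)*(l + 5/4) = l^4/8 + 11*l^3/32 + 3*l^2/64 - 23*l/64 - 5/32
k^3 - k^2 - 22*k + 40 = (k - 4)*(k - 2)*(k + 5)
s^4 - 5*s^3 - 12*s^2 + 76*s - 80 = (s - 5)*(s - 2)^2*(s + 4)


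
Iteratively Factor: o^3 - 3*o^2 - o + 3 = (o - 1)*(o^2 - 2*o - 3) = (o - 3)*(o - 1)*(o + 1)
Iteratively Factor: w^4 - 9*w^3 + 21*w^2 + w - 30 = (w + 1)*(w^3 - 10*w^2 + 31*w - 30) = (w - 3)*(w + 1)*(w^2 - 7*w + 10) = (w - 3)*(w - 2)*(w + 1)*(w - 5)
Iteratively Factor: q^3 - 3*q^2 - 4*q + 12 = (q + 2)*(q^2 - 5*q + 6) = (q - 2)*(q + 2)*(q - 3)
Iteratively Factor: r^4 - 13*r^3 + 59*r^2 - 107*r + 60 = (r - 5)*(r^3 - 8*r^2 + 19*r - 12) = (r - 5)*(r - 4)*(r^2 - 4*r + 3) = (r - 5)*(r - 4)*(r - 3)*(r - 1)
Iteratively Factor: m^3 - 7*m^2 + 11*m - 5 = (m - 1)*(m^2 - 6*m + 5) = (m - 1)^2*(m - 5)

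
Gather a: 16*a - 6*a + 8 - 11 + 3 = 10*a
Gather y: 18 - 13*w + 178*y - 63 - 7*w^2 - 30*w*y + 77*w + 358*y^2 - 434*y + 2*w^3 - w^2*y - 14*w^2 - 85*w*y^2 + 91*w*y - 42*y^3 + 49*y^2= 2*w^3 - 21*w^2 + 64*w - 42*y^3 + y^2*(407 - 85*w) + y*(-w^2 + 61*w - 256) - 45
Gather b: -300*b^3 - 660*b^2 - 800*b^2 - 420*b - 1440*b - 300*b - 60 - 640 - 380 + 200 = -300*b^3 - 1460*b^2 - 2160*b - 880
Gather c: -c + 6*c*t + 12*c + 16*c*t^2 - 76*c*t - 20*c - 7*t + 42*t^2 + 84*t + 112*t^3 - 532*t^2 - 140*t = c*(16*t^2 - 70*t - 9) + 112*t^3 - 490*t^2 - 63*t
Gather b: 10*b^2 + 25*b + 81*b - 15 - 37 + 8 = 10*b^2 + 106*b - 44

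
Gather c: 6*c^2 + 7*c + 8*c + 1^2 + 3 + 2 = 6*c^2 + 15*c + 6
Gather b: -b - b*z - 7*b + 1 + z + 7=b*(-z - 8) + z + 8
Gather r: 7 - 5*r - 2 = 5 - 5*r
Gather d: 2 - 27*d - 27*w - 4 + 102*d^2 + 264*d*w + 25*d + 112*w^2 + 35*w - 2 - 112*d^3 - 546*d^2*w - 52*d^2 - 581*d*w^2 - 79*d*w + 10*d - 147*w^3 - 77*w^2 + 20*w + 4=-112*d^3 + d^2*(50 - 546*w) + d*(-581*w^2 + 185*w + 8) - 147*w^3 + 35*w^2 + 28*w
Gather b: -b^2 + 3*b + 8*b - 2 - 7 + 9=-b^2 + 11*b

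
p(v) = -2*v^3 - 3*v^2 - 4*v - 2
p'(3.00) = -76.00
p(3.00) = -95.00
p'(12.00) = -940.00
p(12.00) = -3938.00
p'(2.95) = -73.92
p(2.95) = -91.25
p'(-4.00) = -76.00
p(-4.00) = 94.00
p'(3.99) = -123.46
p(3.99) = -192.76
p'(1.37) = -23.48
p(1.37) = -18.25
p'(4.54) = -154.91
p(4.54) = -269.15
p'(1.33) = -22.59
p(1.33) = -17.33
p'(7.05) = -344.52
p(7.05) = -880.11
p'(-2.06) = -17.10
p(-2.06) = 10.99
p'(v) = -6*v^2 - 6*v - 4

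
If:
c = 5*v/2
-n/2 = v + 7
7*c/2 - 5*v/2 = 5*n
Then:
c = -140/13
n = -70/13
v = -56/13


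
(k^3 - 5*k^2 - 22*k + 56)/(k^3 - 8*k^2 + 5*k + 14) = (k + 4)/(k + 1)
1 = 1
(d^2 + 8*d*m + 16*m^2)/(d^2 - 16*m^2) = (d + 4*m)/(d - 4*m)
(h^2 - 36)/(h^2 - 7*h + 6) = (h + 6)/(h - 1)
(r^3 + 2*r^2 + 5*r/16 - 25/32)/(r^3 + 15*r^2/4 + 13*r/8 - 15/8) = (r + 5/4)/(r + 3)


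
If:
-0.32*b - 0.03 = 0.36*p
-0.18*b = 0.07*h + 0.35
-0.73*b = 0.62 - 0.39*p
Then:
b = -0.61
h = -3.44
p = 0.46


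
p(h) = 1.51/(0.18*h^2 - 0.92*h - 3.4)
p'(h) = 1.51*(0.92 - 0.36*h)/(0.18*h^2 - 0.92*h - 3.4)^2 = (1.3892 - 0.5436*h)/(-0.18*h^2 + 0.92*h + 3.4)^2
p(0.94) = -0.37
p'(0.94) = 0.05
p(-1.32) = -0.81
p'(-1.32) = 0.60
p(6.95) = -1.37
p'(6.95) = -1.98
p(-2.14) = -2.49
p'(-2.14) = 6.93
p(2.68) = -0.33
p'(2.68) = -0.00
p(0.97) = -0.37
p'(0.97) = 0.05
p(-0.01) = -0.45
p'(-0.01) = 0.12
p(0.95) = -0.37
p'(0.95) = 0.05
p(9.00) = 0.52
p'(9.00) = -0.42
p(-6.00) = 0.18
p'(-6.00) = 0.06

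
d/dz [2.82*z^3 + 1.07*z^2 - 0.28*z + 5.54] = 8.46*z^2 + 2.14*z - 0.28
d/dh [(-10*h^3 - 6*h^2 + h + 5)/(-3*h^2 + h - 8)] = (30*h^4 - 20*h^3 + 237*h^2 + 126*h - 13)/(9*h^4 - 6*h^3 + 49*h^2 - 16*h + 64)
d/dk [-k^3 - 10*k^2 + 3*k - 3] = -3*k^2 - 20*k + 3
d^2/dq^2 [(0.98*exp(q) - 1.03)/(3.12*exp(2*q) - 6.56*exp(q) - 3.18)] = (9.53971200000001*exp(4*q) - 20.047872*exp(3*q) + 121.582656*exp(2*q) - 105.645184*exp(q) + 31.396776)*exp(q)/(30.371328*exp(6*q) - 191.572992*exp(5*q) + 309.92832*exp(4*q) + 108.21376*exp(3*q) - 315.88848*exp(2*q) - 199.012032*exp(q) - 32.157432)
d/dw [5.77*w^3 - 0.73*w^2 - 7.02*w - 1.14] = 17.31*w^2 - 1.46*w - 7.02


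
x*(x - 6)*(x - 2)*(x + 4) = x^4 - 4*x^3 - 20*x^2 + 48*x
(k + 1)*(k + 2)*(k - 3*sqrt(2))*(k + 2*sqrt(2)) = k^4 - sqrt(2)*k^3 + 3*k^3 - 10*k^2 - 3*sqrt(2)*k^2 - 36*k - 2*sqrt(2)*k - 24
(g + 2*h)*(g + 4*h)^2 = g^3 + 10*g^2*h + 32*g*h^2 + 32*h^3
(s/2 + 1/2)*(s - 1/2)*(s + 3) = s^3/2 + 7*s^2/4 + s/2 - 3/4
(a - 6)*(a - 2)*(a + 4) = a^3 - 4*a^2 - 20*a + 48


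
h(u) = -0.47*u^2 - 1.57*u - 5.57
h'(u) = -0.94*u - 1.57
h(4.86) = -24.30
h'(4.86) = -6.14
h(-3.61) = -6.03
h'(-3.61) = 1.82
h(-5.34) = -10.59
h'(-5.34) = 3.45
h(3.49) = -16.77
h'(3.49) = -4.85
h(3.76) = -18.12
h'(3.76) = -5.10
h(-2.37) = -4.49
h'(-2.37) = 0.66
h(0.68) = -6.85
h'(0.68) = -2.21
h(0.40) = -6.27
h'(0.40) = -1.95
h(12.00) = -92.09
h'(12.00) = -12.85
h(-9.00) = -29.51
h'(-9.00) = 6.89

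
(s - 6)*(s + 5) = s^2 - s - 30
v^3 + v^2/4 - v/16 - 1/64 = (v - 1/4)*(v + 1/4)^2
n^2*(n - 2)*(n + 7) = n^4 + 5*n^3 - 14*n^2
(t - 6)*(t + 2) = t^2 - 4*t - 12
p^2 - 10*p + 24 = (p - 6)*(p - 4)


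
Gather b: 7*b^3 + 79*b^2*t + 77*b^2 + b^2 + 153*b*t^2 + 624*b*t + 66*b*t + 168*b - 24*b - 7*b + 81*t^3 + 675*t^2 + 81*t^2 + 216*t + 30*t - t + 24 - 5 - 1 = 7*b^3 + b^2*(79*t + 78) + b*(153*t^2 + 690*t + 137) + 81*t^3 + 756*t^2 + 245*t + 18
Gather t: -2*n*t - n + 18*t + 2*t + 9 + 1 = -n + t*(20 - 2*n) + 10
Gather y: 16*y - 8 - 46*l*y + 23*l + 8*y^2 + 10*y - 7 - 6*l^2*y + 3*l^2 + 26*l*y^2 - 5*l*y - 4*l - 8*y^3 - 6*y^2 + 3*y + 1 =3*l^2 + 19*l - 8*y^3 + y^2*(26*l + 2) + y*(-6*l^2 - 51*l + 29) - 14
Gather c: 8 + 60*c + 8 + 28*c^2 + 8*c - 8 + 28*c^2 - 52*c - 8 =56*c^2 + 16*c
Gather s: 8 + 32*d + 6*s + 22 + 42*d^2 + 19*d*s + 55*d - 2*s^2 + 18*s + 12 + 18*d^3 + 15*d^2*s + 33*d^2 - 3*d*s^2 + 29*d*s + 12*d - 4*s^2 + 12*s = 18*d^3 + 75*d^2 + 99*d + s^2*(-3*d - 6) + s*(15*d^2 + 48*d + 36) + 42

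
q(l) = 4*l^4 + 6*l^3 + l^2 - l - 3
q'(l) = 16*l^3 + 18*l^2 + 2*l - 1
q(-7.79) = 11959.34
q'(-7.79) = -6487.93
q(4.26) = 1792.08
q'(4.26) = 1571.12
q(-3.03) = 179.46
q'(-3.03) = -286.89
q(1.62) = 51.06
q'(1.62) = 117.50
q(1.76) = 69.43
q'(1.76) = 145.51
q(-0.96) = -3.03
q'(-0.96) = -0.49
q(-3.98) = 642.22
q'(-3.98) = -732.55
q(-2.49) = 66.83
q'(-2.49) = -141.39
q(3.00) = 489.00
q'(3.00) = 599.00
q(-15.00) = 182487.00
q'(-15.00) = -49981.00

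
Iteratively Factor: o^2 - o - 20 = (o + 4)*(o - 5)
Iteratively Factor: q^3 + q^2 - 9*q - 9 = (q + 3)*(q^2 - 2*q - 3) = (q - 3)*(q + 3)*(q + 1)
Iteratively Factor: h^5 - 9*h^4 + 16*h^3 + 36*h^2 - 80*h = (h - 2)*(h^4 - 7*h^3 + 2*h^2 + 40*h) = (h - 2)*(h + 2)*(h^3 - 9*h^2 + 20*h) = (h - 5)*(h - 2)*(h + 2)*(h^2 - 4*h) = h*(h - 5)*(h - 2)*(h + 2)*(h - 4)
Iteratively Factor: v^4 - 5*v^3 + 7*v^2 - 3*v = (v)*(v^3 - 5*v^2 + 7*v - 3) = v*(v - 3)*(v^2 - 2*v + 1) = v*(v - 3)*(v - 1)*(v - 1)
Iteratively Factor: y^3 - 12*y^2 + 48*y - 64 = (y - 4)*(y^2 - 8*y + 16) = (y - 4)^2*(y - 4)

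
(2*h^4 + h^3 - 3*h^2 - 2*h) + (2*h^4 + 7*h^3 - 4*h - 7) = 4*h^4 + 8*h^3 - 3*h^2 - 6*h - 7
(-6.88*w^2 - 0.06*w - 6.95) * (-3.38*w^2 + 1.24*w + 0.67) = 23.2544*w^4 - 8.3284*w^3 + 18.807*w^2 - 8.6582*w - 4.6565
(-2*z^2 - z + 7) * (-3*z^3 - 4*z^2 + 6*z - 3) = 6*z^5 + 11*z^4 - 29*z^3 - 28*z^2 + 45*z - 21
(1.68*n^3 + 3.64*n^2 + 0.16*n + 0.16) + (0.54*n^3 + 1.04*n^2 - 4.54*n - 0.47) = 2.22*n^3 + 4.68*n^2 - 4.38*n - 0.31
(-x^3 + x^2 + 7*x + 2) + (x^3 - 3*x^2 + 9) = -2*x^2 + 7*x + 11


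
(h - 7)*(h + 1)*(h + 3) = h^3 - 3*h^2 - 25*h - 21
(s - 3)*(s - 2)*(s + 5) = s^3 - 19*s + 30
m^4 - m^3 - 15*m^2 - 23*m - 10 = (m - 5)*(m + 1)^2*(m + 2)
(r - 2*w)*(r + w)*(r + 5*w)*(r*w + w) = r^4*w + 4*r^3*w^2 + r^3*w - 7*r^2*w^3 + 4*r^2*w^2 - 10*r*w^4 - 7*r*w^3 - 10*w^4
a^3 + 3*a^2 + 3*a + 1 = (a + 1)^3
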